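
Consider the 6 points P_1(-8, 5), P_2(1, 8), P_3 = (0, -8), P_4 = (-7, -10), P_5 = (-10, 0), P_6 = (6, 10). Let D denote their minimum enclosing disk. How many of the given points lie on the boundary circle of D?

2

The farthest pair is P_4–P_6 with squared distance 569. The circle on this segment as diameter has centre (-0.5, 0) and r² = 569/4 = 142.25.
Check P_1: distance² to centre = 81.25 ≤ 142.25, so it lies inside.
All remaining points lie in this disk, and no smaller disk contains both endpoints, so this is the minimum enclosing circle.
The points at distance exactly r from the centre are P_4, P_6 — 2 points.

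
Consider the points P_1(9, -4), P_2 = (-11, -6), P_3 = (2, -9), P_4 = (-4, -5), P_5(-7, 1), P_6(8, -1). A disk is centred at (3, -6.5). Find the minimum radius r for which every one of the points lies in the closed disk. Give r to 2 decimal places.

14.01

The required radius is the distance from (3, -6.5) to the farthest point.
Squared distances: 42.25, 196.25, 7.25, 51.25, 156.25, 55.25.
Maximum is 196.25, attained at P_2.
r = √(196.25) ≈ 14.01.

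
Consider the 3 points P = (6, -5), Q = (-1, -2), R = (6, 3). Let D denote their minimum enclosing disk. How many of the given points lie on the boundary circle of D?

Side lengths²: PQ² = 58, PR² = 64, QR² = 74.
Since QR² = 74 < 64 + 58 = 122, the triangle is acute, so the smallest enclosing circle is the circumcircle.
Circumcentre = (25/7, -1), r² = 1073/49.
The points at distance exactly r from the centre are P, Q, R — 3 points.

3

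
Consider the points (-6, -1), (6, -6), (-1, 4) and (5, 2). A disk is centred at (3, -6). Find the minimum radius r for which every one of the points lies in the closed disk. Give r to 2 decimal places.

10.77

The required radius is the distance from (3, -6) to the farthest point.
Squared distances: 106, 9, 116, 68.
Maximum is 116, attained at (-1, 4).
r = √116 ≈ 10.77.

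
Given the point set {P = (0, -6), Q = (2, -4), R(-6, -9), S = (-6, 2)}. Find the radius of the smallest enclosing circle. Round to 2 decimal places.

5.90

A smallest enclosing disk is always determined by at most three of the input points on its boundary.
The minimum enclosing circle is determined by three boundary points: Q, R, S.
Their circumcentre is (-3.875, -3.5) with r² = 34.765625.
The farthest remaining point P is at distance² 21.265625 ≤ 34.765625.
r = √(34.765625) ≈ 5.90.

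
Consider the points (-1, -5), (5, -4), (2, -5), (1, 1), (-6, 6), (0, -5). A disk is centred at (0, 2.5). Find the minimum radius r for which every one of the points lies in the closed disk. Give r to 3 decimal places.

The required radius is the distance from (0, 2.5) to the farthest point.
Squared distances: 57.25, 67.25, 60.25, 3.25, 48.25, 56.25.
Maximum is 67.25, attained at (5, -4).
r = √(67.25) ≈ 8.201.

8.201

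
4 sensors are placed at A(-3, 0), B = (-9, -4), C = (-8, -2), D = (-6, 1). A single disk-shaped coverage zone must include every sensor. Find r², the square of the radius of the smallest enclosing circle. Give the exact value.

A smallest enclosing disk is always determined by at most three of the input points on its boundary.
The farthest pair is A–B with squared distance 52. The circle on this segment as diameter has centre (-6, -2) and r² = 52/4 = 13.
Check C: distance² to centre = 4 ≤ 13, so it lies inside.
All remaining points lie in this disk, and no smaller disk contains both endpoints, so this is the minimum enclosing circle.

13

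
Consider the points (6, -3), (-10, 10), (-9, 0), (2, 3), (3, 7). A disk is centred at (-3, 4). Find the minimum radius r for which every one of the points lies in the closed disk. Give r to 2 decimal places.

The required radius is the distance from (-3, 4) to the farthest point.
Squared distances: 130, 85, 52, 26, 45.
Maximum is 130, attained at (6, -3).
r = √130 ≈ 11.40.

11.40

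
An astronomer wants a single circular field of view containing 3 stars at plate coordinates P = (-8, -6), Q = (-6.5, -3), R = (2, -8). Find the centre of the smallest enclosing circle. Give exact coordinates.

(-129/44, -293/44)

Side lengths²: PQ² = 11.25, PR² = 104, QR² = 97.25.
Since PR² = 104 < 97.25 + 11.25 = 108.5, the triangle is acute, so the smallest enclosing circle is the circumcircle.
Circumcentre = (-129/44, -293/44), r² = 25285/968.
Centre = (-129/44, -293/44).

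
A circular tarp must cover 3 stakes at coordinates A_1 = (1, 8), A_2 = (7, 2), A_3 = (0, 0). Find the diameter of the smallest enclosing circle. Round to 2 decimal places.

Side lengths²: A_1A_2² = 72, A_1A_3² = 65, A_2A_3² = 53.
Since A_1A_2² = 72 < 65 + 53 = 118, the triangle is acute, so the smallest enclosing circle is the circumcircle.
Circumcentre = (49/18, 67/18), r² = 3445/162.
Diameter = 2r = 2√(3445/162) ≈ 9.22.

9.22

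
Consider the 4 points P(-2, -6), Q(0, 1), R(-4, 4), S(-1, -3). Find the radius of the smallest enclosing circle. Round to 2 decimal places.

The farthest pair is P–R with squared distance 104. The circle on this segment as diameter has centre (-3, -1) and r² = 104/4 = 26.
Check Q: distance² to centre = 13 ≤ 26, so it lies inside.
All remaining points lie in this disk, and no smaller disk contains both endpoints, so this is the minimum enclosing circle.
r = √26 ≈ 5.10.

5.10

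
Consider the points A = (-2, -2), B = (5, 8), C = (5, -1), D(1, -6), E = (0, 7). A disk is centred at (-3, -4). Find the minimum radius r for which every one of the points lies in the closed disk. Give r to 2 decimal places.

14.42

The required radius is the distance from (-3, -4) to the farthest point.
Squared distances: 5, 208, 73, 20, 130.
Maximum is 208, attained at B.
r = √208 ≈ 14.42.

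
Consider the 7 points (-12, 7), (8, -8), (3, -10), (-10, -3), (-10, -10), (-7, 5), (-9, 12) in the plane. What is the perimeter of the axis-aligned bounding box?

Width = max x − min x = 8 − (-12) = 20.
Height = max y − min y = 12 − (-10) = 22.
Perimeter = 2(20 + 22) = 84.

84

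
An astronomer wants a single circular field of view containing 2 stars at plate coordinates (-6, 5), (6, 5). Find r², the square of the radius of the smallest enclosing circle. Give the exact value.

36

The smallest circle enclosing two points has them as diameter endpoints.
Centre = midpoint = (0, 5); r² = |(-6, 5)−(6, 5)|²/4 = 144/4 = 36.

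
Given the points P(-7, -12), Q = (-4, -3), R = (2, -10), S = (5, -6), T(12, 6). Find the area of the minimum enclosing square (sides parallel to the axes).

361

The bounding box has width 19 and height 18.
An axis-aligned square enclosing the set must have side ≥ max(width, height).
So the minimum side is max(19, 18) = 19.
Area = 19² = 361.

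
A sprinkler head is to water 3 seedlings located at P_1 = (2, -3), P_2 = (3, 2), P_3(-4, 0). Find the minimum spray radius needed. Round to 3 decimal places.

Side lengths²: P_1P_2² = 26, P_1P_3² = 45, P_2P_3² = 53.
Since P_2P_3² = 53 < 45 + 26 = 71, the triangle is acute, so the smallest enclosing circle is the circumcircle.
Circumcentre = (-5/22, 1/22), r² = 3445/242.
r = √(3445/242) ≈ 3.773.

3.773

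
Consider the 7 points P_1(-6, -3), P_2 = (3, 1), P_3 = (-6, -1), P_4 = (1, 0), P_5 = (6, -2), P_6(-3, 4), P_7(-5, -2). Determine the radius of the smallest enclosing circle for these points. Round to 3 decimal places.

6.123

By Welzl's lemma the MEC is supported by two points (diametrically opposite) or three points (on a circumcircle).
The minimum enclosing circle is determined by three boundary points: P_1, P_5, P_6.
Their circumcentre is (-5/54, -25/18) with r² = 54665/1458.
The farthest remaining point P_3 is at distance² 51101/1458 ≤ 54665/1458.
r = √(54665/1458) ≈ 6.123.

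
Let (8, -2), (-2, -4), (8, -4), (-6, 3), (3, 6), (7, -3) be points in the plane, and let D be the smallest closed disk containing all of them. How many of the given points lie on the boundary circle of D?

The farthest pair is (8, -4)–(-6, 3) with squared distance 245. The circle on this segment as diameter has centre (1, -0.5) and r² = 245/4 = 61.25.
Check (8, -2): distance² to centre = 51.25 ≤ 61.25, so it lies inside.
All remaining points lie in this disk, and no smaller disk contains both endpoints, so this is the minimum enclosing circle.
The points at distance exactly r from the centre are (8, -4), (-6, 3) — 2 points.

2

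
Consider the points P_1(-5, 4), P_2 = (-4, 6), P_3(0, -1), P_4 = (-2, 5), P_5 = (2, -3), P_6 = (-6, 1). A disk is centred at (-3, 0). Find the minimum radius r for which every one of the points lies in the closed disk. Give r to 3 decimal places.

The required radius is the distance from (-3, 0) to the farthest point.
Squared distances: 20, 37, 10, 26, 34, 10.
Maximum is 37, attained at P_2.
r = √37 ≈ 6.083.

6.083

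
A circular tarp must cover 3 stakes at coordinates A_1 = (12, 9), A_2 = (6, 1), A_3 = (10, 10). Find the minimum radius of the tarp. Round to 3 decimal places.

5.005

Side lengths²: A_1A_2² = 100, A_1A_3² = 5, A_2A_3² = 97.
Since A_1A_2² = 100 < 97 + 5 = 102, the triangle is acute, so the smallest enclosing circle is the circumcircle.
Circumcentre = (97/11, 113/22), r² = 12125/484.
r = √(12125/484) ≈ 5.005.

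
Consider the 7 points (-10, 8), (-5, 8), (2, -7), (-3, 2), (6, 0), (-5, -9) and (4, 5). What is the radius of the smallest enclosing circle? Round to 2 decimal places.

By Welzl's lemma the MEC is supported by two points (diametrically opposite) or three points (on a circumcircle).
The minimum enclosing circle is determined by three boundary points: (-10, 8), (6, 0), (-5, -9).
Their circumcentre is (-107/29, 18/29) with r² = 79285/841.
The farthest remaining point (2, -7) is at distance² 76066/841 ≤ 79285/841.
r = √(79285/841) ≈ 9.71.

9.71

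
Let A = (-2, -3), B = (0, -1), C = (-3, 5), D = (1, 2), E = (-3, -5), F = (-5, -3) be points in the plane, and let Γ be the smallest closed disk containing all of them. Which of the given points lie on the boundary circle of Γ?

C, E

The farthest pair is C–E with squared distance 100. The circle on this segment as diameter has centre (-3, 0) and r² = 100/4 = 25.
Check A: distance² to centre = 10 ≤ 25, so it lies inside.
All remaining points lie in this disk, and no smaller disk contains both endpoints, so this is the minimum enclosing circle.
The points at distance exactly r from the centre are C, E — 2 points.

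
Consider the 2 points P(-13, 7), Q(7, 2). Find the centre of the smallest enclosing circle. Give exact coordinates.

The smallest circle enclosing two points has them as diameter endpoints.
Centre = midpoint = (-3, 4.5); r² = |PQ|²/4 = 425/4 = 106.25.
Centre = (-3, 4.5).

(-3, 4.5)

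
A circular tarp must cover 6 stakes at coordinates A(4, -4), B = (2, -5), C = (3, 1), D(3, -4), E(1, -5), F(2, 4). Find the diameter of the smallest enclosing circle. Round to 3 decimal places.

9.055

The farthest pair is E–F with squared distance 82. The circle on this segment as diameter has centre (1.5, -0.5) and r² = 82/4 = 20.5.
Check A: distance² to centre = 18.5 ≤ 20.5, so it lies inside.
All remaining points lie in this disk, and no smaller disk contains both endpoints, so this is the minimum enclosing circle.
Diameter = 2r = 2√(20.5) ≈ 9.055.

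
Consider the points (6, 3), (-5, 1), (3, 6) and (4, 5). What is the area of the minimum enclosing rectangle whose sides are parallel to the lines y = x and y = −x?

58.5

In coordinates u = x + y, v = x − y the rectangle is axis-aligned; the map (x,y)→(u,v) scales areas by 2.
u-values: 9, -4, 9, 9; range = 9 − (-4) = 13.
v-values: 3, -6, -3, -1; range = 3 − (-6) = 9.
Area = (13 × 9) / 2 = 58.5.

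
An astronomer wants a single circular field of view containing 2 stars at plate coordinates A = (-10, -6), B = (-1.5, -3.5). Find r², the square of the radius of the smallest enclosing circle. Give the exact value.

The smallest circle enclosing two points has them as diameter endpoints.
Centre = midpoint = (-5.75, -4.75); r² = |AB|²/4 = 78.5/4 = 19.625.

19.625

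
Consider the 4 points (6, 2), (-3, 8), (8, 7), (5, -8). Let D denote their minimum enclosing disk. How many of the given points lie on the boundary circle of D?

3

The minimum enclosing circle is determined by three boundary points: (-3, 8), (8, 7), (5, -8).
Their circumcentre is (13/7, 3/7) with r² = 3965/49.
The farthest remaining point (6, 2) is at distance² 962/49 ≤ 3965/49.
The points at distance exactly r from the centre are (-3, 8), (8, 7), (5, -8) — 3 points.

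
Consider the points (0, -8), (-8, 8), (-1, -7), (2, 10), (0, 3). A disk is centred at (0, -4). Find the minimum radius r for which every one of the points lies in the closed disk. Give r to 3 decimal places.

The required radius is the distance from (0, -4) to the farthest point.
Squared distances: 16, 208, 10, 200, 49.
Maximum is 208, attained at (-8, 8).
r = √208 ≈ 14.422.

14.422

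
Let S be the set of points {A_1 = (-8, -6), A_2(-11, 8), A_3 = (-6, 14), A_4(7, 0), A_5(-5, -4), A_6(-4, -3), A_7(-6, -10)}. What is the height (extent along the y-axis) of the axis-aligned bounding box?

max y = 14, min y = -10, so height = 24.

24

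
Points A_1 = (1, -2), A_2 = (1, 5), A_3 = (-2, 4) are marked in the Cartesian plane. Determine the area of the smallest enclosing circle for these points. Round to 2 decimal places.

39.27

Side lengths²: A_1A_2² = 49, A_1A_3² = 45, A_2A_3² = 10.
Since A_1A_2² = 49 < 45 + 10 = 55, the triangle is acute, so the smallest enclosing circle is the circumcircle.
Circumcentre = (0.5, 1.5), r² = 12.5.
Area = π·r² = π·12.5 ≈ 39.27.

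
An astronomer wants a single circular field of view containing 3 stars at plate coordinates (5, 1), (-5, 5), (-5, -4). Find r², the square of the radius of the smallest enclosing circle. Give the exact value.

36.25

Call the three points A, B, C in the order given.
Side lengths²: AB² = 116, AC² = 125, BC² = 81.
Since AC² = 125 < 116 + 81 = 197, the triangle is acute, so the smallest enclosing circle is the circumcircle.
Circumcentre = (-1, 0.5), r² = 36.25.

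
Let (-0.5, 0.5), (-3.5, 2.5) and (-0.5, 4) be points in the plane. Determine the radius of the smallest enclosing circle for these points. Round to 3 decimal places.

Call the three points A, B, C in the order given.
Side lengths²: AB² = 13, AC² = 12.25, BC² = 11.25.
Since AB² = 13 < 12.25 + 11.25 = 23.5, the triangle is acute, so the smallest enclosing circle is the circumcircle.
Circumcentre = (-1.5, 2.25), r² = 4.0625.
r = √(4.0625) ≈ 2.016.

2.016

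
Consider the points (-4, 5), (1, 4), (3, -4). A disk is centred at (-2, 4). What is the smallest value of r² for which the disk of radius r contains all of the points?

The required radius is the distance from (-2, 4) to the farthest point.
Squared distances: 5, 9, 89.
Maximum is 89, attained at (3, -4).

89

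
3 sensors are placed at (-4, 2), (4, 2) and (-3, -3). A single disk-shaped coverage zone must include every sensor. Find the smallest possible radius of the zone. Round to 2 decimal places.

Call the three points A, B, C in the order given.
Side lengths²: AB² = 64, AC² = 26, BC² = 74.
Since BC² = 74 < 64 + 26 = 90, the triangle is acute, so the smallest enclosing circle is the circumcircle.
Circumcentre = (0, 0.2), r² = 19.24.
r = √(19.24) ≈ 4.39.

4.39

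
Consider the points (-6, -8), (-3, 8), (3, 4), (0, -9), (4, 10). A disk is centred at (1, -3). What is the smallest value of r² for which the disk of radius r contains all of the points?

178

The required radius is the distance from (1, -3) to the farthest point.
Squared distances: 74, 137, 53, 37, 178.
Maximum is 178, attained at (4, 10).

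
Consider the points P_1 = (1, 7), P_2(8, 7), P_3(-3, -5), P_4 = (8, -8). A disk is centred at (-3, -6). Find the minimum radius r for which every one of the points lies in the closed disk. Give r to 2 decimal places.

The required radius is the distance from (-3, -6) to the farthest point.
Squared distances: 185, 290, 1, 125.
Maximum is 290, attained at P_2.
r = √290 ≈ 17.03.

17.03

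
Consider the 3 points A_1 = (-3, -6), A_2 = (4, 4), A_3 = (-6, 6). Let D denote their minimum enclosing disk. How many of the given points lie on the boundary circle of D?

Side lengths²: A_1A_2² = 149, A_1A_3² = 153, A_2A_3² = 104.
Since A_1A_3² = 153 < 149 + 104 = 253, the triangle is acute, so the smallest enclosing circle is the circumcircle.
Circumcentre = (-71/38, 25/38), r² = 32929/722.
The points at distance exactly r from the centre are A_1, A_2, A_3 — 3 points.

3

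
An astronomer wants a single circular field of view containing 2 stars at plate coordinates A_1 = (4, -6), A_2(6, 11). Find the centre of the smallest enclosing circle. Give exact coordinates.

(5, 2.5)

The smallest circle enclosing two points has them as diameter endpoints.
Centre = midpoint = (5, 2.5); r² = |A_1A_2|²/4 = 293/4 = 73.25.
Centre = (5, 2.5).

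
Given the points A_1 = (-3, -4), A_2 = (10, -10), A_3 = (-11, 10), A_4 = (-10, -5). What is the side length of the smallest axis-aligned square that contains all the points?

The bounding box has width 21 and height 20.
An axis-aligned square enclosing the set must have side ≥ max(width, height).
So the minimum side is max(21, 20) = 21.

21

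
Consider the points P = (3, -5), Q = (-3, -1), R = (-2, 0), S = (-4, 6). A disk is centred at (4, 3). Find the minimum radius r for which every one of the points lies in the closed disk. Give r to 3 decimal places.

The required radius is the distance from (4, 3) to the farthest point.
Squared distances: 65, 65, 45, 73.
Maximum is 73, attained at S.
r = √73 ≈ 8.544.

8.544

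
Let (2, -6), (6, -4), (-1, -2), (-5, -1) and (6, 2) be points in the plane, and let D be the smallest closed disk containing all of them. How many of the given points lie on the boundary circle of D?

3

The minimum enclosing circle is determined by three boundary points: (6, -4), (-5, -1), (6, 2).
Their circumcentre is (10/11, -1) with r² = 4225/121.
The farthest remaining point (2, -6) is at distance² 3169/121 ≤ 4225/121.
The points at distance exactly r from the centre are (6, -4), (-5, -1), (6, 2) — 3 points.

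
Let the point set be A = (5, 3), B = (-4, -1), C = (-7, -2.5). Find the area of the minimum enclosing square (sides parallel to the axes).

144

The bounding box has width 12 and height 5.5.
An axis-aligned square enclosing the set must have side ≥ max(width, height).
So the minimum side is max(12, 5.5) = 12.
Area = 12² = 144.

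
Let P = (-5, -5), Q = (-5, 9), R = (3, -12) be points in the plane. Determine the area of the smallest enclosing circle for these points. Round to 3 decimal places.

Side lengths²: PQ² = 196, PR² = 113, QR² = 505.
Since QR² = 505 ≥ 196 + 113 = 309, the angle opposite QR is not acute, so the smallest enclosing circle has QR as diameter.
Centre = midpoint of QR = (-1, -1.5), r² = 505/4 = 126.25.
Area = π·r² = π·126.25 ≈ 396.626.

396.626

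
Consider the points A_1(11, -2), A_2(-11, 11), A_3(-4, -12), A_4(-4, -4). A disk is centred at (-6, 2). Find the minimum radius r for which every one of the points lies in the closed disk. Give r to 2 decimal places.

The required radius is the distance from (-6, 2) to the farthest point.
Squared distances: 305, 106, 200, 40.
Maximum is 305, attained at A_1.
r = √305 ≈ 17.46.

17.46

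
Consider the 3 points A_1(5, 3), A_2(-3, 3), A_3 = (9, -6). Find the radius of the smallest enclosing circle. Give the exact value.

Side lengths²: A_1A_2² = 64, A_1A_3² = 97, A_2A_3² = 225.
Since A_2A_3² = 225 ≥ 97 + 64 = 161, the angle opposite A_2A_3 is not acute, so the smallest enclosing circle has A_2A_3 as diameter.
Centre = midpoint of A_2A_3 = (3, -1.5), r² = 225/4 = 56.25.
r = √(56.25) = 7.5.

7.5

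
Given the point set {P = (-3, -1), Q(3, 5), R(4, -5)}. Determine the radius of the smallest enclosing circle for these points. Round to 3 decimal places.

Side lengths²: PQ² = 72, PR² = 65, QR² = 101.
Since QR² = 101 < 72 + 65 = 137, the triangle is acute, so the smallest enclosing circle is the circumcircle.
Circumcentre = (47/22, -3/22), r² = 6565/242.
r = √(6565/242) ≈ 5.208.

5.208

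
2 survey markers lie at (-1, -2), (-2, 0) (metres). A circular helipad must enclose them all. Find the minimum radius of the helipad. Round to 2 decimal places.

1.12

The smallest circle enclosing two points has them as diameter endpoints.
Centre = midpoint = (-1.5, -1); r² = |(-1, -2)−(-2, 0)|²/4 = 5/4 = 1.25.
r = √(1.25) ≈ 1.12.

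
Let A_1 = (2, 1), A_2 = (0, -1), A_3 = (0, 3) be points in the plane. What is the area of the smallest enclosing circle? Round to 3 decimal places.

12.566

Side lengths²: A_1A_2² = 8, A_1A_3² = 8, A_2A_3² = 16.
Since A_2A_3² = 16 ≥ 8 + 8 = 16, the angle opposite A_2A_3 is not acute, so the smallest enclosing circle has A_2A_3 as diameter.
Centre = midpoint of A_2A_3 = (0, 1), r² = 16/4 = 4.
Area = π·r² = π·4 ≈ 12.566.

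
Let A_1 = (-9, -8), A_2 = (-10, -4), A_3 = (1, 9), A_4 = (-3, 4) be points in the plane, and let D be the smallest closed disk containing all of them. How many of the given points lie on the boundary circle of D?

2

The minimum enclosing circle of a finite set is fixed by two of the points (as a diameter) or three (as a circumcircle).
The farthest pair is A_1–A_3 with squared distance 389. The circle on this segment as diameter has centre (-4, 0.5) and r² = 389/4 = 97.25.
Check A_2: distance² to centre = 56.25 ≤ 97.25, so it lies inside.
All remaining points lie in this disk, and no smaller disk contains both endpoints, so this is the minimum enclosing circle.
The points at distance exactly r from the centre are A_1, A_3 — 2 points.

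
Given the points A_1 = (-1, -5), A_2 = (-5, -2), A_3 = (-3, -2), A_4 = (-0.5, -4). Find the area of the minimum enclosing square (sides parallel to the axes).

The bounding box has width 4.5 and height 3.
An axis-aligned square enclosing the set must have side ≥ max(width, height).
So the minimum side is max(4.5, 3) = 4.5.
Area = 4.5² = 20.25.

20.25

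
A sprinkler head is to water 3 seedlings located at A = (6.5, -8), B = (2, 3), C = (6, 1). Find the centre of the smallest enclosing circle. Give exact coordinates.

Side lengths²: AB² = 141.25, AC² = 81.25, BC² = 20.
Since AB² = 141.25 ≥ 81.25 + 20 = 101.25, the angle opposite AB is not acute, so the smallest enclosing circle has AB as diameter.
Centre = midpoint of AB = (4.25, -2.5), r² = 141.25/4 = 35.3125.
Centre = (4.25, -2.5).

(4.25, -2.5)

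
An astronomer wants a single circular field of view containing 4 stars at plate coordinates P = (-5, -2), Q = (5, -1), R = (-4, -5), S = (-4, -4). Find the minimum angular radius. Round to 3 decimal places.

5.048

By Welzl's lemma the MEC is supported by two points (diametrically opposite) or three points (on a circumcircle).
The minimum enclosing circle is determined by three boundary points: P, Q, R.
Their circumcentre is (3/62, -123/62) with r² = 48985/1922.
The farthest remaining point S is at distance² 39313/1922 ≤ 48985/1922.
r = √(48985/1922) ≈ 5.048.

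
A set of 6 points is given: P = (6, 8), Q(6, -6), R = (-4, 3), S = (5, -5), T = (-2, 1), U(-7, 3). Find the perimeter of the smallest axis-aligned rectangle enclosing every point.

Width = max x − min x = 6 − (-7) = 13.
Height = max y − min y = 8 − (-6) = 14.
Perimeter = 2(13 + 14) = 54.

54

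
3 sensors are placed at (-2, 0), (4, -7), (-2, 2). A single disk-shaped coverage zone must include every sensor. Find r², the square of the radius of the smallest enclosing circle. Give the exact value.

29.25

Call the three points A, B, C in the order given.
Side lengths²: AB² = 85, AC² = 4, BC² = 117.
Since BC² = 117 ≥ 85 + 4 = 89, the angle opposite BC is not acute, so the smallest enclosing circle has BC as diameter.
Centre = midpoint of BC = (1, -2.5), r² = 117/4 = 29.25.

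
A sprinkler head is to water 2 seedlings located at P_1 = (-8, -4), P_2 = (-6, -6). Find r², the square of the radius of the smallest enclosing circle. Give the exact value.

2

The smallest circle enclosing two points has them as diameter endpoints.
Centre = midpoint = (-7, -5); r² = |P_1P_2|²/4 = 8/4 = 2.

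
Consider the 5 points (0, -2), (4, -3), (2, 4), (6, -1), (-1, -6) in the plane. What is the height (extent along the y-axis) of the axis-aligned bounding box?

10

max y = 4, min y = -6, so height = 10.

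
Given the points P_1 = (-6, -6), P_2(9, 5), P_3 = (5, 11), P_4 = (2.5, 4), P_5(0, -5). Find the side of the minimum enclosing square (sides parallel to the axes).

The bounding box has width 15 and height 17.
An axis-aligned square enclosing the set must have side ≥ max(width, height).
So the minimum side is max(15, 17) = 17.

17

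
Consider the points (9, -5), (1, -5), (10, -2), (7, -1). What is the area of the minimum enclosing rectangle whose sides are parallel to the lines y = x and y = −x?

48

In coordinates u = x + y, v = x − y the rectangle is axis-aligned; the map (x,y)→(u,v) scales areas by 2.
u-values: 4, -4, 8, 6; range = 8 − (-4) = 12.
v-values: 14, 6, 12, 8; range = 14 − 6 = 8.
Area = (12 × 8) / 2 = 48.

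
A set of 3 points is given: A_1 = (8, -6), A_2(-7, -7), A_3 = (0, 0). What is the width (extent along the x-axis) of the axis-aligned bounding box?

15

max x = 8, min x = -7, so width = 15.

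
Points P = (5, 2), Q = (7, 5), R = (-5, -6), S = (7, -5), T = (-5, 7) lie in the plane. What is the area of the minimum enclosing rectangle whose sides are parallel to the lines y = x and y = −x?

In coordinates u = x + y, v = x − y the rectangle is axis-aligned; the map (x,y)→(u,v) scales areas by 2.
u-values: 7, 12, -11, 2, 2; range = 12 − (-11) = 23.
v-values: 3, 2, 1, 12, -12; range = 12 − (-12) = 24.
Area = (23 × 24) / 2 = 276.

276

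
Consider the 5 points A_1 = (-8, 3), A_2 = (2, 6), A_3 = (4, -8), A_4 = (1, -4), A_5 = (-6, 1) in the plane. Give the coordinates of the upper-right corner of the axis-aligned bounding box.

x-range [-8, 4], y-range [-8, 6].
The upper-right corner is (4, 6).

(4, 6)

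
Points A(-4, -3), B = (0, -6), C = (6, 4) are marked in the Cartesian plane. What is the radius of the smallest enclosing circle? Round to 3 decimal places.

6.136

Side lengths²: AB² = 25, AC² = 149, BC² = 136.
Since AC² = 149 < 136 + 25 = 161, the triangle is acute, so the smallest enclosing circle is the circumcircle.
Circumcentre = (79/58, -1/58), r² = 63325/1682.
r = √(63325/1682) ≈ 6.136.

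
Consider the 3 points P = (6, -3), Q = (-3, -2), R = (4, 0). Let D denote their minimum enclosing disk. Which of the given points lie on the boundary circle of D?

Side lengths²: PQ² = 82, PR² = 13, QR² = 53.
Since PQ² = 82 ≥ 53 + 13 = 66, the angle opposite PQ is not acute, so the smallest enclosing circle has PQ as diameter.
Centre = midpoint of PQ = (1.5, -2.5), r² = 82/4 = 20.5.
The points at distance exactly r from the centre are P, Q — 2 points.

P, Q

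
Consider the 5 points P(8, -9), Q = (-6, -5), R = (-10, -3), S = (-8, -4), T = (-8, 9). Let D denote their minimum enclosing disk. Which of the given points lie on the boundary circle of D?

By Welzl's lemma the MEC is supported by two points (diametrically opposite) or three points (on a circumcircle).
The farthest pair is P–T with squared distance 580. The circle on this segment as diameter has centre (0, 0) and r² = 580/4 = 145.
Check Q: distance² to centre = 61 ≤ 145, so it lies inside.
All remaining points lie in this disk, and no smaller disk contains both endpoints, so this is the minimum enclosing circle.
The points at distance exactly r from the centre are P, T — 2 points.

P, T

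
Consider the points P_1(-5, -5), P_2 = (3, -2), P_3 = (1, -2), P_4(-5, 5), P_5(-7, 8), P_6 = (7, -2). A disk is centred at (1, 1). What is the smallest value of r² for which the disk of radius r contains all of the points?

The required radius is the distance from (1, 1) to the farthest point.
Squared distances: 72, 13, 9, 52, 113, 45.
Maximum is 113, attained at P_5.

113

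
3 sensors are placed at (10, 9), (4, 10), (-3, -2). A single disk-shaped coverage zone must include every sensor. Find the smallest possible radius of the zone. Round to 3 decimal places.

Call the three points A, B, C in the order given.
Side lengths²: AB² = 37, AC² = 290, BC² = 193.
Since AC² = 290 ≥ 193 + 37 = 230, the angle opposite AC is not acute, so the smallest enclosing circle has AC as diameter.
Centre = midpoint of AC = (3.5, 3.5), r² = 290/4 = 72.5.
r = √(72.5) ≈ 8.515.

8.515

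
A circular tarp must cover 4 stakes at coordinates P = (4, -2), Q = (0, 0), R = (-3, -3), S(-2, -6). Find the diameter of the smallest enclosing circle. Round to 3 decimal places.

The minimum enclosing circle of a finite set is fixed by two of the points (as a diameter) or three (as a circumcircle).
The minimum enclosing circle is determined by three boundary points: P, R, S.
Their circumcentre is (7/11, -38/11) with r² = 1625/121.
The farthest remaining point Q is at distance² 1493/121 ≤ 1625/121.
Diameter = 2r = 2√(1625/121) ≈ 7.329.

7.329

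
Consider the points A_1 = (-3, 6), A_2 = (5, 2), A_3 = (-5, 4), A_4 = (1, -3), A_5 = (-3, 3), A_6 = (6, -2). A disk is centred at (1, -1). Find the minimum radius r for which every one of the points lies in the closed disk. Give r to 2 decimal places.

8.06

The required radius is the distance from (1, -1) to the farthest point.
Squared distances: 65, 25, 61, 4, 32, 26.
Maximum is 65, attained at A_1.
r = √65 ≈ 8.06.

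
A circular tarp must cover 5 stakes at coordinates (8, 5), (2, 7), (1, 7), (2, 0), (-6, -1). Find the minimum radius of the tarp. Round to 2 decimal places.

The minimum enclosing circle of a finite set is fixed by two of the points (as a diameter) or three (as a circumcircle).
The farthest pair is (8, 5)–(-6, -1) with squared distance 232. The circle on this segment as diameter has centre (1, 2) and r² = 232/4 = 58.
Check (2, 7): distance² to centre = 26 ≤ 58, so it lies inside.
All remaining points lie in this disk, and no smaller disk contains both endpoints, so this is the minimum enclosing circle.
r = √58 ≈ 7.62.

7.62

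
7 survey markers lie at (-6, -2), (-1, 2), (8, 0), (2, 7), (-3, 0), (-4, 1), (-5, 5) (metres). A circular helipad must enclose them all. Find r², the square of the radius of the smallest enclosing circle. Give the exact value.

The minimum enclosing circle is determined by three boundary points: (-6, -2), (8, 0), (-5, 5).
Their circumcentre is (37/48, 29/48) with r² = 60625/1152.
The farthest remaining point (2, 7) is at distance² 48865/1152 ≤ 60625/1152.

60625/1152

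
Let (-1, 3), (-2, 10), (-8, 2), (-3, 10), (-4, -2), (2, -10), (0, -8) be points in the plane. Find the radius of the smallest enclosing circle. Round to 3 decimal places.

The minimum enclosing circle of a finite set is fixed by two of the points (as a diameter) or three (as a circumcircle).
The farthest pair is (-3, 10)–(2, -10) with squared distance 425. The circle on this segment as diameter has centre (-0.5, 0) and r² = 425/4 = 106.25.
Check (-1, 3): distance² to centre = 9.25 ≤ 106.25, so it lies inside.
All remaining points lie in this disk, and no smaller disk contains both endpoints, so this is the minimum enclosing circle.
r = √(106.25) ≈ 10.308.

10.308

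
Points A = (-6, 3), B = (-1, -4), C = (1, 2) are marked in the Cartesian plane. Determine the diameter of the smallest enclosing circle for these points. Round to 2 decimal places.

Side lengths²: AB² = 74, AC² = 50, BC² = 40.
Since AB² = 74 < 50 + 40 = 90, the triangle is acute, so the smallest enclosing circle is the circumcircle.
Circumcentre = (-63/22, -1/22), r² = 4625/242.
Diameter = 2r = 2√(4625/242) ≈ 8.74.

8.74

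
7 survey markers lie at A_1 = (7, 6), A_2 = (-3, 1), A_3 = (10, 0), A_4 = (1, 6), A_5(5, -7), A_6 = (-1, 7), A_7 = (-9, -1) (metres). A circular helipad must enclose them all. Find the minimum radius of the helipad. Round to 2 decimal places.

The farthest pair is A_3–A_7 with squared distance 362. The circle on this segment as diameter has centre (0.5, -0.5) and r² = 362/4 = 90.5.
Check A_1: distance² to centre = 84.5 ≤ 90.5, so it lies inside.
All remaining points lie in this disk, and no smaller disk contains both endpoints, so this is the minimum enclosing circle.
r = √(90.5) ≈ 9.51.

9.51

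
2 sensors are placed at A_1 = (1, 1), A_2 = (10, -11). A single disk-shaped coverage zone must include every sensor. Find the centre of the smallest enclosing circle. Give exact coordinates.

(5.5, -5)

The smallest circle enclosing two points has them as diameter endpoints.
Centre = midpoint = (5.5, -5); r² = |A_1A_2|²/4 = 225/4 = 56.25.
Centre = (5.5, -5).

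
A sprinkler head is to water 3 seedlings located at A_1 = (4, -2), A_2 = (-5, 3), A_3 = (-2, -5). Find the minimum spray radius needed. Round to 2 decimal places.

5.18

Side lengths²: A_1A_2² = 106, A_1A_3² = 45, A_2A_3² = 73.
Since A_1A_2² = 106 < 73 + 45 = 118, the triangle is acute, so the smallest enclosing circle is the circumcircle.
Circumcentre = (-29/38, 1/38), r² = 19345/722.
r = √(19345/722) ≈ 5.18.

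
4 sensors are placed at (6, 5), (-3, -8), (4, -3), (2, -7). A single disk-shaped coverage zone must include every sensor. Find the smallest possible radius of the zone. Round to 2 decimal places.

By Welzl's lemma the MEC is supported by two points (diametrically opposite) or three points (on a circumcircle).
The farthest pair is (6, 5)–(-3, -8) with squared distance 250. The circle on this segment as diameter has centre (1.5, -1.5) and r² = 250/4 = 62.5.
Check (4, -3): distance² to centre = 8.5 ≤ 62.5, so it lies inside.
All remaining points lie in this disk, and no smaller disk contains both endpoints, so this is the minimum enclosing circle.
r = √(62.5) ≈ 7.91.

7.91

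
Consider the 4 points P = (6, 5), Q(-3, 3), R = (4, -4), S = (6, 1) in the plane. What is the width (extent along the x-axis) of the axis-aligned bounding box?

max x = 6, min x = -3, so width = 9.

9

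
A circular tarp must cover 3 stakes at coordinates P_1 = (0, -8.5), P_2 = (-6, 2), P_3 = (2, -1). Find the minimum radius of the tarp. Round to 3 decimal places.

6.047

Side lengths²: P_1P_2² = 146.25, P_1P_3² = 60.25, P_2P_3² = 73.
Since P_1P_2² = 146.25 ≥ 73 + 60.25 = 133.25, the angle opposite P_1P_2 is not acute, so the smallest enclosing circle has P_1P_2 as diameter.
Centre = midpoint of P_1P_2 = (-3, -3.25), r² = 146.25/4 = 36.5625.
r = √(36.5625) ≈ 6.047.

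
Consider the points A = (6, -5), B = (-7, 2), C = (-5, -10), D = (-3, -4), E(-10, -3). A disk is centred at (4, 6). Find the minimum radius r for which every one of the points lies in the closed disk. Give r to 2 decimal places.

The required radius is the distance from (4, 6) to the farthest point.
Squared distances: 125, 137, 337, 149, 277.
Maximum is 337, attained at C.
r = √337 ≈ 18.36.

18.36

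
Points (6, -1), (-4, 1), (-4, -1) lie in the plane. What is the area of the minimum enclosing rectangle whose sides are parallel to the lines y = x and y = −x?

60

In coordinates u = x + y, v = x − y the rectangle is axis-aligned; the map (x,y)→(u,v) scales areas by 2.
u-values: 5, -3, -5; range = 5 − (-5) = 10.
v-values: 7, -5, -3; range = 7 − (-5) = 12.
Area = (10 × 12) / 2 = 60.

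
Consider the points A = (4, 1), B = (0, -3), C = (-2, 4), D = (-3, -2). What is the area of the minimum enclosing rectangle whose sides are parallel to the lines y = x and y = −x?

45

In coordinates u = x + y, v = x − y the rectangle is axis-aligned; the map (x,y)→(u,v) scales areas by 2.
u-values: 5, -3, 2, -5; range = 5 − (-5) = 10.
v-values: 3, 3, -6, -1; range = 3 − (-6) = 9.
Area = (10 × 9) / 2 = 45.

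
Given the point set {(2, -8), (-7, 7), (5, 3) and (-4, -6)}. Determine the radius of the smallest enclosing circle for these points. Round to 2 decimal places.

8.75

A smallest enclosing disk is always determined by at most three of the input points on its boundary.
The farthest pair is (2, -8)–(-7, 7) with squared distance 306. The circle on this segment as diameter has centre (-2.5, -0.5) and r² = 306/4 = 76.5.
Check (5, 3): distance² to centre = 68.5 ≤ 76.5, so it lies inside.
All remaining points lie in this disk, and no smaller disk contains both endpoints, so this is the minimum enclosing circle.
r = √(76.5) ≈ 8.75.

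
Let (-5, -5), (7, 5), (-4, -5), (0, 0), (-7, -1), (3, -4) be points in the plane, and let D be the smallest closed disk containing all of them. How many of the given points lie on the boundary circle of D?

The minimum enclosing circle is determined by three boundary points: (-5, -5), (7, 5), (-7, -1).
Their circumcentre is (12/17, 6/17) with r² = 17690/289.
The farthest remaining point (-4, -5) is at distance² 14681/289 ≤ 17690/289.
The points at distance exactly r from the centre are (-5, -5), (7, 5), (-7, -1) — 3 points.

3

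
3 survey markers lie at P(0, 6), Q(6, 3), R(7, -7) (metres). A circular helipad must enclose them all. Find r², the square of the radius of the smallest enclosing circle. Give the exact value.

Side lengths²: PQ² = 45, PR² = 218, QR² = 101.
Since PR² = 218 ≥ 101 + 45 = 146, the angle opposite PR is not acute, so the smallest enclosing circle has PR as diameter.
Centre = midpoint of PR = (3.5, -0.5), r² = 218/4 = 54.5.

54.5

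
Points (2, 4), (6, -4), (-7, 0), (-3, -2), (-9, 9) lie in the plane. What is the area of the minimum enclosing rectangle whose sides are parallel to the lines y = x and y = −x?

In coordinates u = x + y, v = x − y the rectangle is axis-aligned; the map (x,y)→(u,v) scales areas by 2.
u-values: 6, 2, -7, -5, 0; range = 6 − (-7) = 13.
v-values: -2, 10, -7, -1, -18; range = 10 − (-18) = 28.
Area = (13 × 28) / 2 = 182.

182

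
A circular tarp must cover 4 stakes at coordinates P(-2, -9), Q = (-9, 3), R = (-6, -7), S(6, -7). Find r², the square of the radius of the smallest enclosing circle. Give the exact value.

The minimum enclosing circle of a finite set is fixed by two of the points (as a diameter) or three (as a circumcircle).
The farthest pair is Q–S with squared distance 325. The circle on this segment as diameter has centre (-1.5, -2) and r² = 325/4 = 81.25.
Check P: distance² to centre = 49.25 ≤ 81.25, so it lies inside.
All remaining points lie in this disk, and no smaller disk contains both endpoints, so this is the minimum enclosing circle.

81.25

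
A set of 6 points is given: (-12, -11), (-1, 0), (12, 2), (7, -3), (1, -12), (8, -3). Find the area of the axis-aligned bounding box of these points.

x ranges over [-12, 12], width 24.
y ranges over [-12, 2], height 14.
Area = 24 × 14 = 336.

336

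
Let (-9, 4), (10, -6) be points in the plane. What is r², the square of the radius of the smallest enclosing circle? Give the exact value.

The smallest circle enclosing two points has them as diameter endpoints.
Centre = midpoint = (0.5, -1); r² = |(-9, 4)−(10, -6)|²/4 = 461/4 = 115.25.

115.25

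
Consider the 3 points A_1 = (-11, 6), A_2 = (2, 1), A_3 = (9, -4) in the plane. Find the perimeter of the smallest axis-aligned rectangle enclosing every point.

Width = max x − min x = 9 − (-11) = 20.
Height = max y − min y = 6 − (-4) = 10.
Perimeter = 2(20 + 10) = 60.

60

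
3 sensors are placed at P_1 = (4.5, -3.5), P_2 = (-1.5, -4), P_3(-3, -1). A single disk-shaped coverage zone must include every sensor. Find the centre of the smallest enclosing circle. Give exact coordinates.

Side lengths²: P_1P_2² = 36.25, P_1P_3² = 62.5, P_2P_3² = 11.25.
Since P_1P_3² = 62.5 ≥ 36.25 + 11.25 = 47.5, the angle opposite P_1P_3 is not acute, so the smallest enclosing circle has P_1P_3 as diameter.
Centre = midpoint of P_1P_3 = (0.75, -2.25), r² = 62.5/4 = 15.625.
Centre = (0.75, -2.25).

(0.75, -2.25)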